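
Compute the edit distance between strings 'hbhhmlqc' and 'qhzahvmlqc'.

Let D[i][j] be the edit distance between the first i characters of 'hbhhmlqc' and the first j characters of 'qhzahvmlqc', with D[i][0] = i, D[0][j] = j, and D[i][j] = D[i-1][j-1] if the characters match, else 1 + min(D[i-1][j], D[i][j-1], D[i-1][j-1]). Filling the table (rows: prefixes of 'hbhhmlqc', columns: prefixes of 'qhzahvmlqc'):
     ε  q  h  z  a  h  v  m  l  q  c
  ε  0  1  2  3  4  5  6  7  8  9 10
  h  1  1  1  2  3  4  5  6  7  8  9
  b  2  2  2  2  3  4  5  6  7  8  9
  h  3  3  2  3  3  3  4  5  6  7  8
  h  4  4  3  3  4  3  4  5  6  7  8
  m  5  5  4  4  4  4  4  4  5  6  7
  l  6  6  5  5  5  5  5  5  4  5  6
  q  7  6  6  6  6  6  6  6  5  4  5
  c  8  7  7  7  7  7  7  7  6  5  4
The bottom-right entry gives D[8][10] = 4, so no sequence of fewer than 4 edits works. Backtracking through the table gives one optimal edit sequence (4 edits):
  hbhhmlqc → qhbhhmlqc (ins q @1)
  qhbhhmlqc → qhzbhhmlqc (ins z @3)
  qhzbhhmlqc → qhzahhmlqc (sub b→a @4)
  qhzahhmlqc → qhzahvmlqc (sub h→v @6)
Edit distance = 4.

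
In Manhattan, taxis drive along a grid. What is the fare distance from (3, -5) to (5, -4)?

Σ|x_i - y_i| = |3 - 5| + |-5 - (-4)| = 2 + 1 = 3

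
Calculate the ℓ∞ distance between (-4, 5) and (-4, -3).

max(|x_i - y_i|) = max(|-4 - (-4)|, |5 - (-3)|) = max(0, 8) = 8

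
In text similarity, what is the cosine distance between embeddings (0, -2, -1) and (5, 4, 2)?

With u = (0, -2, -1), v = (5, 4, 2):
u·v = 0·5 + (-2)·4 + (-1)·2 = 0 + (-8) + (-2) = -10.
|u| = √(0² + (-2)² + (-1)²) = √5, |v| = √(5² + 4² + 2²) = √45, so |u||v| = √(5·45) = √225 = 15.
cos θ = (u·v)/(|u||v|) = -10/15 ≈ -0.6667
Cosine distance = 1 - cos θ ≈ 1 - (-0.6667) = 1.6667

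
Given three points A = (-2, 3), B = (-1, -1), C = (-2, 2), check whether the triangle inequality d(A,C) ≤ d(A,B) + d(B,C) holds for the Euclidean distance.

d(A,B) = √(1² + 4²) = √17 ≈ 4.1231, d(B,C) = √(1² + 3²) = √10 ≈ 3.1623, d(A,C) = √(0² + 1²) = √1 = 1.
d(A,C) = 1 ≤ 4.1231 + 3.1623 = 7.2854. Triangle inequality is satisfied.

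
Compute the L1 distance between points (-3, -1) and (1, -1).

Σ|x_i - y_i| = |-3 - 1| + |-1 - (-1)| = 4 + 0 = 4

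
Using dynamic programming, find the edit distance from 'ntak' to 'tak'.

Let D[i][j] be the edit distance between the first i characters of 'ntak' and the first j characters of 'tak', with D[i][0] = i, D[0][j] = j, and D[i][j] = D[i-1][j-1] if the characters match, else 1 + min(D[i-1][j], D[i][j-1], D[i-1][j-1]). Filling the table (rows: prefixes of 'ntak', columns: prefixes of 'tak'):
     ε  t  a  k
  ε  0  1  2  3
  n  1  1  2  3
  t  2  1  2  3
  a  3  2  1  2
  k  4  3  2  1
The bottom-right entry gives D[4][3] = 1, so no sequence of fewer than 1 edit works. Backtracking through the table gives one optimal edit sequence (1 edit):
  ntak → tak (del n @1)
Edit distance = 1.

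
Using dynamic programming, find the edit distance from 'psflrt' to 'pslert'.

Let D[i][j] be the edit distance between the first i characters of 'psflrt' and the first j characters of 'pslert', with D[i][0] = i, D[0][j] = j, and D[i][j] = D[i-1][j-1] if the characters match, else 1 + min(D[i-1][j], D[i][j-1], D[i-1][j-1]). Filling the table (rows: prefixes of 'psflrt', columns: prefixes of 'pslert'):
     ε  p  s  l  e  r  t
  ε  0  1  2  3  4  5  6
  p  1  0  1  2  3  4  5
  s  2  1  0  1  2  3  4
  f  3  2  1  1  2  3  4
  l  4  3  2  1  2  3  4
  r  5  4  3  2  2  2  3
  t  6  5  4  3  3  3  2
The bottom-right entry gives D[6][6] = 2, so no sequence of fewer than 2 edits works. Backtracking through the table gives one optimal edit sequence (2 edits):
  psflrt → psllrt (sub f→l @3)
  psllrt → pslert (sub l→e @4)
Edit distance = 2.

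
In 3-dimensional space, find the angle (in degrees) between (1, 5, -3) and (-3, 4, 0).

With u = (1, 5, -3), v = (-3, 4, 0):
u·v = 1·(-3) + 5·4 + (-3)·0 = (-3) + 20 + 0 = 17.
|u| = √(1² + 5² + (-3)²) = √35, |v| = √((-3)² + 4² + 0²) = √25, so |u||v| = √(35·25) = √875.
cos θ = (u·v)/(|u||v|) = 17/√875 ≈ 0.574705
θ = arccos(0.574705) ≈ 54.92°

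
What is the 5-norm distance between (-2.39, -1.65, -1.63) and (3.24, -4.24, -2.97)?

(Σ|x_i - y_i|^5)^(1/5) = (|-2.39 - 3.24|^5 + |-1.65 - (-4.24)|^5 + |-1.63 - (-2.97)|^5)^(1/5)
= (5.63^5 + 2.59^5 + 1.34^5)^(1/5) ≈ (5656.4242 + 116.5464 + 4.3204)^(1/5) = (5777.291)^(1/5) ≈ 5.6539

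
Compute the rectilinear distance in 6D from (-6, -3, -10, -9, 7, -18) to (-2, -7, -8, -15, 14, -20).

Σ|x_i - y_i| = |-6 - (-2)| + |-3 - (-7)| + |-10 - (-8)| + |-9 - (-15)| + |7 - 14| + |-18 - (-20)| = 4 + 4 + 2 + 6 + 7 + 2 = 25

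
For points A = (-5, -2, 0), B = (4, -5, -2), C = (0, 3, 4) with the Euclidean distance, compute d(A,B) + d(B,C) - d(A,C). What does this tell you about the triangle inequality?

d(A,B) = √(9² + 3² + 2²) = √94 ≈ 9.6954, d(B,C) = √(4² + 8² + 6²) = √116 ≈ 10.7703, d(A,C) = √(5² + 5² + 4²) = √66 ≈ 8.124.
d(A,B) + d(B,C) - d(A,C) = 9.6954 + 10.7703 - 8.124 = 20.4657 - 8.124 = 12.3417 (to 4 decimal places). This is ≥ 0, so the triangle inequality holds for these points.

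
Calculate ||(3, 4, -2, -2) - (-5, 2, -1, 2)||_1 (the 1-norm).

Σ|x_i - y_i| = |3 - (-5)| + |4 - 2| + |-2 - (-1)| + |-2 - 2| = 8 + 2 + 1 + 4 = 15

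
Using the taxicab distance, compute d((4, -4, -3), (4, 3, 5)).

Σ|x_i - y_i| = |4 - 4| + |-4 - 3| + |-3 - 5| = 0 + 7 + 8 = 15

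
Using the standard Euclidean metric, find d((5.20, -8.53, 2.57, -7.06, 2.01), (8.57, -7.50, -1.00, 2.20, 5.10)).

√(Σ(x_i - y_i)²) = √((5.2 - 8.57)² + (-8.53 - (-7.5))² + (2.57 - (-1))² + (-7.06 - 2.2)² + (2.01 - 5.1)²)
= √((-3.37)² + (-1.03)² + 3.57² + (-9.26)² + (-3.09)²) = √(11.3569 + 1.0609 + 12.7449 + 85.7476 + 9.5481) = √120.4584 ≈ 10.9754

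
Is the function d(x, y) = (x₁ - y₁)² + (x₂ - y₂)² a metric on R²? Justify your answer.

No. The squared Euclidean distance fails the triangle inequality. Counterexample: x = (0, 0), y = (5, 3), z = (10, 6). d(x,z) = 10² + 6² = 136, but d(x,y) + d(y,z) = (5² + 3²) + (5² + 3²) = 34 + 34 = 68. Since 136 > 68, the triangle inequality is violated. (Note: √d, the ordinary Euclidean distance, IS a metric.)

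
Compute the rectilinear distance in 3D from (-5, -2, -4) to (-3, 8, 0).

Σ|x_i - y_i| = |-5 - (-3)| + |-2 - 8| + |-4 - 0| = 2 + 10 + 4 = 16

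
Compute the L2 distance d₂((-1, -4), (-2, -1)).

√(Σ(x_i - y_i)²) = √((-1 - (-2))² + (-4 - (-1))²)
= √(1² + (-3)²) = √(1 + 9) = √10 ≈ 3.1623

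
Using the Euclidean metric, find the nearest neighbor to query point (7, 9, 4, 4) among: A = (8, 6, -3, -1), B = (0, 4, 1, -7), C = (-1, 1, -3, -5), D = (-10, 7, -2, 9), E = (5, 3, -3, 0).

Distances: d(A) ≈ 9.1652, d(B) ≈ 14.2829, d(C) ≈ 16.0624, d(D) ≈ 18.8149, d(E) ≈ 10.247. Nearest: A = (8, 6, -3, -1) with distance 9.1652.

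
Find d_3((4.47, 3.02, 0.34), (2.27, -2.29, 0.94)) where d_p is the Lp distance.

(Σ|x_i - y_i|^3)^(1/3) = (|4.47 - 2.27|^3 + |3.02 - (-2.29)|^3 + |0.34 - 0.94|^3)^(1/3)
= (2.2^3 + 5.31^3 + 0.6^3)^(1/3) ≈ (10.648 + 149.7213 + 0.216)^(1/3) = (160.5853)^(1/3) ≈ 5.4354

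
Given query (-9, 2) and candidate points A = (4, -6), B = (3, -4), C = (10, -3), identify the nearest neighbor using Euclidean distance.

Distances: d(A) ≈ 15.2643, d(B) ≈ 13.4164, d(C) ≈ 19.6469. Nearest: B = (3, -4) with distance 13.4164.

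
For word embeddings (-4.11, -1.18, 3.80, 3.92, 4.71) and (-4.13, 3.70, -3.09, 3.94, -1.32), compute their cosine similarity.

With u = (-4.11, -1.18, 3.80, 3.92, 4.71), v = (-4.13, 3.70, -3.09, 3.94, -1.32):
u·v = (-4.11)·(-4.13) + (-1.18)·3.7 + 3.8·(-3.09) + 3.92·3.94 + 4.71·(-1.32) = 16.9743 + (-4.366) + (-11.742) + 15.4448 + (-6.2172) = 10.0939.
|u| = √((-4.11)² + (-1.18)² + 3.8² + 3.92² + 4.71²) = √(16.8921 + 1.3924 + 14.44 + 15.3664 + 22.1841) = √70.275, |v| = √((-4.13)² + 3.7² + (-3.09)² + 3.94² + (-1.32)²) = √(17.0569 + 13.69 + 9.5481 + 15.5236 + 1.7424) = √57.561.
cos θ = (u·v)/(|u||v|) = 10.0939/(√70.275·√57.561) ≈ 0.1587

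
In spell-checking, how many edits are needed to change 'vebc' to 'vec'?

Let D[i][j] be the edit distance between the first i characters of 'vebc' and the first j characters of 'vec', with D[i][0] = i, D[0][j] = j, and D[i][j] = D[i-1][j-1] if the characters match, else 1 + min(D[i-1][j], D[i][j-1], D[i-1][j-1]). Filling the table (rows: prefixes of 'vebc', columns: prefixes of 'vec'):
     ε  v  e  c
  ε  0  1  2  3
  v  1  0  1  2
  e  2  1  0  1
  b  3  2  1  1
  c  4  3  2  1
The bottom-right entry gives D[4][3] = 1, so no sequence of fewer than 1 edit works. Backtracking through the table gives one optimal edit sequence (1 edit):
  vebc → vec (del b @3)
Edit distance = 1.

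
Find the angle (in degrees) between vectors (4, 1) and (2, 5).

With u = (4, 1), v = (2, 5):
u·v = 4·2 + 1·5 = 8 + 5 = 13.
|u| = √(4² + 1²) = √17, |v| = √(2² + 5²) = √29, so |u||v| = √(17·29) = √493.
cos θ = (u·v)/(|u||v|) = 13/√493 ≈ 0.585491
θ = arccos(0.585491) ≈ 54.16°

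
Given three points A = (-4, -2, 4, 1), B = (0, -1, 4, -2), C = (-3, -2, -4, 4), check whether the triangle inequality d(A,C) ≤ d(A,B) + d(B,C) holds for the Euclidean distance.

d(A,B) = √(4² + 1² + 0² + 3²) = √26 ≈ 5.099, d(B,C) = √(3² + 1² + 8² + 6²) = √110 ≈ 10.4881, d(A,C) = √(1² + 0² + 8² + 3²) = √74 ≈ 8.6023.
d(A,C) ≈ 8.6023 ≤ 5.099 + 10.4881 = 15.5871. Triangle inequality is satisfied.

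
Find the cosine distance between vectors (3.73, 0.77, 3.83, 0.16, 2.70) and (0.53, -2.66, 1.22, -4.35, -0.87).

With u = (3.73, 0.77, 3.83, 0.16, 2.70), v = (0.53, -2.66, 1.22, -4.35, -0.87):
u·v = 3.73·0.53 + 0.77·(-2.66) + 3.83·1.22 + 0.16·(-4.35) + 2.7·(-0.87) = 1.9769 + (-2.0482) + 4.6726 + (-0.696) + (-2.349) = 1.5563.
|u| = √(3.73² + 0.77² + 3.83² + 0.16² + 2.7²) = √(13.9129 + 0.5929 + 14.6689 + 0.0256 + 7.29) = √36.4903, |v| = √(0.53² + (-2.66)² + 1.22² + (-4.35)² + (-0.87)²) = √(0.2809 + 7.0756 + 1.4884 + 18.9225 + 0.7569) = √28.5243.
cos θ = (u·v)/(|u||v|) = 1.5563/(√36.4903·√28.5243) ≈ 0.0482
Cosine distance = 1 - cos θ ≈ 1 - 0.0482 = 0.9518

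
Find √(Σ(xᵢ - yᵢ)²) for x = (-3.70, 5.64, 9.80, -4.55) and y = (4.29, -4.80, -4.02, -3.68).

√(Σ(x_i - y_i)²) = √((-3.7 - 4.29)² + (5.64 - (-4.8))² + (9.8 - (-4.02))² + (-4.55 - (-3.68))²)
= √((-7.99)² + 10.44² + 13.82² + (-0.87)²) = √(63.8401 + 108.9936 + 190.9924 + 0.7569) = √364.583 ≈ 19.0941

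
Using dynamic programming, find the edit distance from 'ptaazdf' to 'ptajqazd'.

Let D[i][j] be the edit distance between the first i characters of 'ptaazdf' and the first j characters of 'ptajqazd', with D[i][0] = i, D[0][j] = j, and D[i][j] = D[i-1][j-1] if the characters match, else 1 + min(D[i-1][j], D[i][j-1], D[i-1][j-1]). Filling the table (rows: prefixes of 'ptaazdf', columns: prefixes of 'ptajqazd'):
     ε  p  t  a  j  q  a  z  d
  ε  0  1  2  3  4  5  6  7  8
  p  1  0  1  2  3  4  5  6  7
  t  2  1  0  1  2  3  4  5  6
  a  3  2  1  0  1  2  3  4  5
  a  4  3  2  1  1  2  2  3  4
  z  5  4  3  2  2  2  3  2  3
  d  6  5  4  3  3  3  3  3  2
  f  7  6  5  4  4  4  4  4  3
The bottom-right entry gives D[7][8] = 3, so no sequence of fewer than 3 edits works. Backtracking through the table gives one optimal edit sequence (3 edits):
  ptaazdf → ptajazdf (ins j @4)
  ptajazdf → ptajqazdf (ins q @5)
  ptajqazdf → ptajqazd (del f @9)
Edit distance = 3.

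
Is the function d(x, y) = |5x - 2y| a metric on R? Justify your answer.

No. d fails symmetry: d(1, 5) = |5·1 - 2·5| = |-5| = 5, but d(5, 1) = |5·5 - 2·1| = |23| = 23. Since 5 ≠ 23, d(x,y) ≠ d(y,x) in general.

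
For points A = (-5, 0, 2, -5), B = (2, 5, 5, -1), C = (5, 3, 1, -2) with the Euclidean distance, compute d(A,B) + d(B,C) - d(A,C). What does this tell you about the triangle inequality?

d(A,B) = √(7² + 5² + 3² + 4²) = √99 ≈ 9.9499, d(B,C) = √(3² + 2² + 4² + 1²) = √30 ≈ 5.4772, d(A,C) = √(10² + 3² + 1² + 3²) = √119 ≈ 10.9087.
d(A,B) + d(B,C) - d(A,C) = 9.9499 + 5.4772 - 10.9087 = 15.4271 - 10.9087 = 4.5184 (to 4 decimal places). This is ≥ 0, so the triangle inequality holds for these points.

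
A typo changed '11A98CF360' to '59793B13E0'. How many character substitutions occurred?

Differing positions: 1, 2, 3, 5, 6, 7, 9. Hamming distance = 7.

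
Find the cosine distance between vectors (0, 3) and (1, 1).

With u = (0, 3), v = (1, 1):
u·v = 0·1 + 3·1 = 0 + 3 = 3.
|u| = √(0² + 3²) = √9, |v| = √(1² + 1²) = √2, so |u||v| = √(9·2) = √18.
cos θ = (u·v)/(|u||v|) = 3/√18 ≈ 0.7071
Cosine distance = 1 - cos θ ≈ 1 - 0.7071 = 0.2929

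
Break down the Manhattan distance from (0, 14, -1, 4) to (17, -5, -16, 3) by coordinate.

Σ|x_i - y_i| = |0 - 17| + |14 - (-5)| + |-1 - (-16)| + |4 - 3| = 17 + 19 + 15 + 1 = 52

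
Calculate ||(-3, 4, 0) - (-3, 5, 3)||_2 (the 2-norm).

(Σ|x_i - y_i|^2)^(1/2) = (|-3 - (-3)|^2 + |4 - 5|^2 + |0 - 3|^2)^(1/2)
= (0^2 + 1^2 + 3^2)^(1/2) = (0 + 1 + 9)^(1/2) = (10)^(1/2) ≈ 3.1623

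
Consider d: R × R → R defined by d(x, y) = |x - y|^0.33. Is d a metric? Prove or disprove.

Yes. With 0 < p = 0.33 ≤ 1, d(x,y) = |x-y|^0.33 is a metric on R. Non-negativity and symmetry are immediate; |x-y|^0.33 = 0 ⟺ |x-y| = 0 ⟺ x = y. For the triangle inequality, the function t ↦ t^0.33 is subadditive on [0,∞) when p ≤ 1, so |x-z|^0.33 ≤ (|x-y| + |y-z|)^0.33 ≤ |x-y|^0.33 + |y-z|^0.33.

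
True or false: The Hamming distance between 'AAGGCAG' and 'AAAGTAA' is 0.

Differing positions: 3, 5, 7. Hamming distance = 3, so the claim that d_H = 0 is false.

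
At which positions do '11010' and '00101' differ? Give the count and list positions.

Differing positions: 1, 2, 3, 4, 5. Hamming distance = 5.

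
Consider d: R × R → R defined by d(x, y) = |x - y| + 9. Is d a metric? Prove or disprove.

No. d fails identity of indiscernibles (specifically d(x,x) = 0): d(5, 5) = |5 - 5| + 9 = 0 + 9 = 9 ≠ 0.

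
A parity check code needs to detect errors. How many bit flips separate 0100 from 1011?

Differing positions: 1, 2, 3, 4. Hamming distance = 4.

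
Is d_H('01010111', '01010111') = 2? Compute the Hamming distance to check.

Differing positions: none. Hamming distance = 0, so the claim that d_H = 2 is false.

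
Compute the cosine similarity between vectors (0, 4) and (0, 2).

With u = (0, 4), v = (0, 2):
u·v = 0·0 + 4·2 = 0 + 8 = 8.
|u| = √(0² + 4²) = √16, |v| = √(0² + 2²) = √4, so |u||v| = √(16·4) = √64 = 8.
cos θ = (u·v)/(|u||v|) = 8/8 = 1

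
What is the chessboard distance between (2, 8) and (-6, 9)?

max(|x_i - y_i|) = max(|2 - (-6)|, |8 - 9|) = max(8, 1) = 8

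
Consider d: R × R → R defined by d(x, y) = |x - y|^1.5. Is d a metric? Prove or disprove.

No. d(x,y) = |x-y|^1.5 fails the triangle inequality since p = 1.5 > 1. Counterexample: x = 2, y = 8, z = 15. d(x,z) = |2 - 15|^1.5 = 13^1.5 ≈ 46.8722, but d(x,y) + d(y,z) = 6^1.5 + 7^1.5 ≈ 14.6969 + 18.5203 = 33.2172. Since 46.8722 > 33.2172, the triangle inequality is violated.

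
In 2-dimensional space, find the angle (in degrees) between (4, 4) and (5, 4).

With u = (4, 4), v = (5, 4):
u·v = 4·5 + 4·4 = 20 + 16 = 36.
|u| = √(4² + 4²) = √32, |v| = √(5² + 4²) = √41, so |u||v| = √(32·41) = √1312.
cos θ = (u·v)/(|u||v|) = 36/√1312 ≈ 0.993884
θ = arccos(0.993884) ≈ 6.34°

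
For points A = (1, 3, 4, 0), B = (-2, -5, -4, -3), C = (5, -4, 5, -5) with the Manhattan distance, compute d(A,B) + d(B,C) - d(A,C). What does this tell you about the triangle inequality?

d(A,B) = 3 + 8 + 8 + 3 = 22, d(B,C) = 7 + 1 + 9 + 2 = 19, d(A,C) = 4 + 7 + 1 + 5 = 17.
d(A,B) + d(B,C) - d(A,C) = 22 + 19 - 17 = 41 - 17 = 24. This is ≥ 0, so the triangle inequality holds for these points.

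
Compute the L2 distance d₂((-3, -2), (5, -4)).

√(Σ(x_i - y_i)²) = √((-3 - 5)² + (-2 - (-4))²)
= √((-8)² + 2²) = √(64 + 4) = √68 ≈ 8.2462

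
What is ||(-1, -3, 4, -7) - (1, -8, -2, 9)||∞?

max(|x_i - y_i|) = max(|-1 - 1|, |-3 - (-8)|, |4 - (-2)|, |-7 - 9|) = max(2, 5, 6, 16) = 16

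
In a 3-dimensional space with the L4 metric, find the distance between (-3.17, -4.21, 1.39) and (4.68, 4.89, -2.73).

(Σ|x_i - y_i|^4)^(1/4) = (|-3.17 - 4.68|^4 + |-4.21 - 4.89|^4 + |1.39 - (-2.73)|^4)^(1/4)
= (7.85^4 + 9.1^4 + 4.12^4)^(1/4) ≈ (3797.3325 + 6857.4961 + 288.1303)^(1/4) = (10942.9589)^(1/4) ≈ 10.2278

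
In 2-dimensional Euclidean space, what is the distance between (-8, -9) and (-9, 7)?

√(Σ(x_i - y_i)²) = √((-8 - (-9))² + (-9 - 7)²)
= √(1² + (-16)²) = √(1 + 256) = √257 ≈ 16.0312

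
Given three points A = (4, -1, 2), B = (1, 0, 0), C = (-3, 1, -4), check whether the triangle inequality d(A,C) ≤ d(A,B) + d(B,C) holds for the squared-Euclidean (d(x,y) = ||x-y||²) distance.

d(A,B) = 3² + 1² + 2² = 14, d(B,C) = 4² + 1² + 4² = 33, d(A,C) = 7² + 2² + 6² = 89.
d(A,C) = 89 > 14 + 33 = 47. Triangle inequality is VIOLATED. (Squared-Euclidean is not a metric — this is a counterexample.)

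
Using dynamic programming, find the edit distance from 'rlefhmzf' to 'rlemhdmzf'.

Let D[i][j] be the edit distance between the first i characters of 'rlefhmzf' and the first j characters of 'rlemhdmzf', with D[i][0] = i, D[0][j] = j, and D[i][j] = D[i-1][j-1] if the characters match, else 1 + min(D[i-1][j], D[i][j-1], D[i-1][j-1]). Filling the table (rows: prefixes of 'rlefhmzf', columns: prefixes of 'rlemhdmzf'):
     ε  r  l  e  m  h  d  m  z  f
  ε  0  1  2  3  4  5  6  7  8  9
  r  1  0  1  2  3  4  5  6  7  8
  l  2  1  0  1  2  3  4  5  6  7
  e  3  2  1  0  1  2  3  4  5  6
  f  4  3  2  1  1  2  3  4  5  5
  h  5  4  3  2  2  1  2  3  4  5
  m  6  5  4  3  2  2  2  2  3  4
  z  7  6  5  4  3  3  3  3  2  3
  f  8  7  6  5  4  4  4  4  3  2
The bottom-right entry gives D[8][9] = 2, so no sequence of fewer than 2 edits works. Backtracking through the table gives one optimal edit sequence (2 edits):
  rlefhmzf → rlemhmzf (sub f→m @4)
  rlemhmzf → rlemhdmzf (ins d @6)
Edit distance = 2.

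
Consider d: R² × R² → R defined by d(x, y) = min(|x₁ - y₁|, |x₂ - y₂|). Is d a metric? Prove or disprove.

No. d fails identity of indiscernibles: take x = (0, 0) and y = (0, 6). Then d(x,y) = min(|0 - 0|, |0 - 6|) = min(0, 6) = 0, yet x ≠ y.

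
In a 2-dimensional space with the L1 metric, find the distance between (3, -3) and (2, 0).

Σ|x_i - y_i| = |3 - 2| + |-3 - 0| = 1 + 3 = 4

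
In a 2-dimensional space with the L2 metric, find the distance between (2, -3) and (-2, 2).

(Σ|x_i - y_i|^2)^(1/2) = (|2 - (-2)|^2 + |-3 - 2|^2)^(1/2)
= (4^2 + 5^2)^(1/2) = (16 + 25)^(1/2) = (41)^(1/2) ≈ 6.4031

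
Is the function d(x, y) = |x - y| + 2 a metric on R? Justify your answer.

No. d fails identity of indiscernibles (specifically d(x,x) = 0): d(6, 6) = |6 - 6| + 2 = 0 + 2 = 2 ≠ 0.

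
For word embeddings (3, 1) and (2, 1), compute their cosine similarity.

With u = (3, 1), v = (2, 1):
u·v = 3·2 + 1·1 = 6 + 1 = 7.
|u| = √(3² + 1²) = √10, |v| = √(2² + 1²) = √5, so |u||v| = √(10·5) = √50.
cos θ = (u·v)/(|u||v|) = 7/√50 ≈ 0.9899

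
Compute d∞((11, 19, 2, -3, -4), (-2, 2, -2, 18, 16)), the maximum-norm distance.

max(|x_i - y_i|) = max(|11 - (-2)|, |19 - 2|, |2 - (-2)|, |-3 - 18|, |-4 - 16|) = max(13, 17, 4, 21, 20) = 21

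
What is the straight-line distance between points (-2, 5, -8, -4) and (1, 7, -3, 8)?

√(Σ(x_i - y_i)²) = √((-2 - 1)² + (5 - 7)² + (-8 - (-3))² + (-4 - 8)²)
= √((-3)² + (-2)² + (-5)² + (-12)²) = √(9 + 4 + 25 + 144) = √182 ≈ 13.4907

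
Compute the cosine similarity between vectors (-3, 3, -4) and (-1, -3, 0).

With u = (-3, 3, -4), v = (-1, -3, 0):
u·v = (-3)·(-1) + 3·(-3) + (-4)·0 = 3 + (-9) + 0 = -6.
|u| = √((-3)² + 3² + (-4)²) = √34, |v| = √((-1)² + (-3)² + 0²) = √10, so |u||v| = √(34·10) = √340.
cos θ = (u·v)/(|u||v|) = -6/√340 ≈ -0.3254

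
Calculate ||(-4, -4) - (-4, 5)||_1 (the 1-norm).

Σ|x_i - y_i| = |-4 - (-4)| + |-4 - 5| = 0 + 9 = 9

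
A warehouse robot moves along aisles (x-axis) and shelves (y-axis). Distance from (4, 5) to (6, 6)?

Σ|x_i - y_i| = |4 - 6| + |5 - 6| = 2 + 1 = 3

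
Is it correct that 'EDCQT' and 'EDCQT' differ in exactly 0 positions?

Differing positions: none. Hamming distance = 0, so the claim is true.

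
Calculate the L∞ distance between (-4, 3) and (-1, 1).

max(|x_i - y_i|) = max(|-4 - (-1)|, |3 - 1|) = max(3, 2) = 3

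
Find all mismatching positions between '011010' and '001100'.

Differing positions: 2, 4, 5. Hamming distance = 3.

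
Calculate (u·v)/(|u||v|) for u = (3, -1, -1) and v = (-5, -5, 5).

With u = (3, -1, -1), v = (-5, -5, 5):
u·v = 3·(-5) + (-1)·(-5) + (-1)·5 = (-15) + 5 + (-5) = -15.
|u| = √(3² + (-1)² + (-1)²) = √11, |v| = √((-5)² + (-5)² + 5²) = √75, so |u||v| = √(11·75) = √825.
cos θ = (u·v)/(|u||v|) = -15/√825 ≈ -0.5222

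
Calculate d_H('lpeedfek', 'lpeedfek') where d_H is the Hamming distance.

Differing positions: none. Hamming distance = 0.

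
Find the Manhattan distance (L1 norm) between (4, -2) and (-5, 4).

Σ|x_i - y_i| = |4 - (-5)| + |-2 - 4| = 9 + 6 = 15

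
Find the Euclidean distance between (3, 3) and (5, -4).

√(Σ(x_i - y_i)²) = √((3 - 5)² + (3 - (-4))²)
= √((-2)² + 7²) = √(4 + 49) = √53 ≈ 7.2801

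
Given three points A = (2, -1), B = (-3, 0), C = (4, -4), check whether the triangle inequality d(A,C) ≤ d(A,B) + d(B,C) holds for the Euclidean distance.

d(A,B) = √(5² + 1²) = √26 ≈ 5.099, d(B,C) = √(7² + 4²) = √65 ≈ 8.0623, d(A,C) = √(2² + 3²) = √13 ≈ 3.6056.
d(A,C) ≈ 3.6056 ≤ 5.099 + 8.0623 = 13.1613. Triangle inequality is satisfied.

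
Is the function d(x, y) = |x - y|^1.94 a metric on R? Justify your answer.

No. d(x,y) = |x-y|^1.94 fails the triangle inequality since p = 1.94 > 1. Counterexample: x = 5, y = 7, z = 14. d(x,z) = |5 - 14|^1.94 = 9^1.94 ≈ 70.9954, but d(x,y) + d(y,z) = 2^1.94 + 7^1.94 ≈ 3.8371 + 43.6004 = 47.4375. Since 70.9954 > 47.4375, the triangle inequality is violated.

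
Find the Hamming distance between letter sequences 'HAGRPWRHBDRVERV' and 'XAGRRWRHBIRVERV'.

Differing positions: 1, 5, 10. Hamming distance = 3.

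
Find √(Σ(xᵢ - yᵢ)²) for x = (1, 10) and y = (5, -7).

√(Σ(x_i - y_i)²) = √((1 - 5)² + (10 - (-7))²)
= √((-4)² + 17²) = √(16 + 289) = √305 ≈ 17.4642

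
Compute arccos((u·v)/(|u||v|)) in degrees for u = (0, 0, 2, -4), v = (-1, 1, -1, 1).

With u = (0, 0, 2, -4), v = (-1, 1, -1, 1):
u·v = 0·(-1) + 0·1 + 2·(-1) + (-4)·1 = 0 + 0 + (-2) + (-4) = -6.
|u| = √(0² + 0² + 2² + (-4)²) = √20, |v| = √((-1)² + 1² + (-1)² + 1²) = √4, so |u||v| = √(20·4) = √80.
cos θ = (u·v)/(|u||v|) = -6/√80 ≈ -0.67082
θ = arccos(-0.67082) ≈ 132.13°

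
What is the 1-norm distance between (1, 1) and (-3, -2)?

Σ|x_i - y_i| = |1 - (-3)| + |1 - (-2)| = 4 + 3 = 7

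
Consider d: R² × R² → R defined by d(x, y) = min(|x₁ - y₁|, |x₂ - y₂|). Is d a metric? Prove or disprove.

No. d fails identity of indiscernibles: take x = (3, 0) and y = (3, 4). Then d(x,y) = min(|3 - 3|, |0 - 4|) = min(0, 4) = 0, yet x ≠ y.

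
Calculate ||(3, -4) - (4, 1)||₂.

√(Σ(x_i - y_i)²) = √((3 - 4)² + (-4 - 1)²)
= √((-1)² + (-5)²) = √(1 + 25) = √26 ≈ 5.099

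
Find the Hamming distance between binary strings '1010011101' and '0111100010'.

Differing positions: 1, 2, 4, 5, 6, 7, 8, 9, 10. Hamming distance = 9.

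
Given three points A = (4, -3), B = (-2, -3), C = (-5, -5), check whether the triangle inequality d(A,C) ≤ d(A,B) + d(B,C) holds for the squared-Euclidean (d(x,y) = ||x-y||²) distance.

d(A,B) = 6² + 0² = 36, d(B,C) = 3² + 2² = 13, d(A,C) = 9² + 2² = 85.
d(A,C) = 85 > 36 + 13 = 49. Triangle inequality is VIOLATED. (Squared-Euclidean is not a metric — this is a counterexample.)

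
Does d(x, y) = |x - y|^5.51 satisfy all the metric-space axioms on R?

No. d(x,y) = |x-y|^5.51 fails the triangle inequality since p = 5.51 > 1. Counterexample: x = 5, y = 8, z = 18. d(x,z) = |5 - 18|^5.51 = 13^5.51 ≈ 1373497.4935, but d(x,y) + d(y,z) = 3^5.51 + 10^5.51 ≈ 425.5378 + 323593.6569 = 324019.1947. Since 1373497.4935 > 324019.1947, the triangle inequality is violated.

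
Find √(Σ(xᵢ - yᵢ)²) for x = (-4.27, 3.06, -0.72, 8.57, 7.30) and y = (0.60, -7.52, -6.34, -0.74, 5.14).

√(Σ(x_i - y_i)²) = √((-4.27 - 0.6)² + (3.06 - (-7.52))² + (-0.72 - (-6.34))² + (8.57 - (-0.74))² + (7.3 - 5.14)²)
= √((-4.87)² + 10.58² + 5.62² + 9.31² + 2.16²) = √(23.7169 + 111.9364 + 31.5844 + 86.6761 + 4.6656) = √258.5794 ≈ 16.0804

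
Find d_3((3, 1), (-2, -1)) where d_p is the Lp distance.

(Σ|x_i - y_i|^3)^(1/3) = (|3 - (-2)|^3 + |1 - (-1)|^3)^(1/3)
= (5^3 + 2^3)^(1/3) = (125 + 8)^(1/3) = (133)^(1/3) ≈ 5.1045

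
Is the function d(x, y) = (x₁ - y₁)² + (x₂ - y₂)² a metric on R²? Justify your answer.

No. The squared Euclidean distance fails the triangle inequality. Counterexample: x = (0, 0), y = (3, 5), z = (6, 10). d(x,z) = 6² + 10² = 136, but d(x,y) + d(y,z) = (3² + 5²) + (3² + 5²) = 34 + 34 = 68. Since 136 > 68, the triangle inequality is violated. (Note: √d, the ordinary Euclidean distance, IS a metric.)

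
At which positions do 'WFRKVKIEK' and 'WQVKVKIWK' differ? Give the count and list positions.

Differing positions: 2, 3, 8. Hamming distance = 3.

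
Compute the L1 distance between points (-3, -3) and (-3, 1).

Σ|x_i - y_i| = |-3 - (-3)| + |-3 - 1| = 0 + 4 = 4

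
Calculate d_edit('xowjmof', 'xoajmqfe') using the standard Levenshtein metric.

Let D[i][j] be the edit distance between the first i characters of 'xowjmof' and the first j characters of 'xoajmqfe', with D[i][0] = i, D[0][j] = j, and D[i][j] = D[i-1][j-1] if the characters match, else 1 + min(D[i-1][j], D[i][j-1], D[i-1][j-1]). Filling the table (rows: prefixes of 'xowjmof', columns: prefixes of 'xoajmqfe'):
     ε  x  o  a  j  m  q  f  e
  ε  0  1  2  3  4  5  6  7  8
  x  1  0  1  2  3  4  5  6  7
  o  2  1  0  1  2  3  4  5  6
  w  3  2  1  1  2  3  4  5  6
  j  4  3  2  2  1  2  3  4  5
  m  5  4  3  3  2  1  2  3  4
  o  6  5  4  4  3  2  2  3  4
  f  7  6  5  5  4  3  3  2  3
The bottom-right entry gives D[7][8] = 3, so no sequence of fewer than 3 edits works. Backtracking through the table gives one optimal edit sequence (3 edits):
  xowjmof → xoajmof (sub w→a @3)
  xoajmof → xoajmqf (sub o→q @6)
  xoajmqf → xoajmqfe (ins e @8)
Edit distance = 3.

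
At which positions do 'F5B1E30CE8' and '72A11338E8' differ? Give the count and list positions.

Differing positions: 1, 2, 3, 5, 7, 8. Hamming distance = 6.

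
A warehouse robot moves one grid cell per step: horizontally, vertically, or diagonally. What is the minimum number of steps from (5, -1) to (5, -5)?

max(|x_i - y_i|) = max(|5 - 5|, |-1 - (-5)|) = max(0, 4) = 4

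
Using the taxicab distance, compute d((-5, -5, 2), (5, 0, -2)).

Σ|x_i - y_i| = |-5 - 5| + |-5 - 0| + |2 - (-2)| = 10 + 5 + 4 = 19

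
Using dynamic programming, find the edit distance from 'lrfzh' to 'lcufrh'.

Let D[i][j] be the edit distance between the first i characters of 'lrfzh' and the first j characters of 'lcufrh', with D[i][0] = i, D[0][j] = j, and D[i][j] = D[i-1][j-1] if the characters match, else 1 + min(D[i-1][j], D[i][j-1], D[i-1][j-1]). Filling the table (rows: prefixes of 'lrfzh', columns: prefixes of 'lcufrh'):
     ε  l  c  u  f  r  h
  ε  0  1  2  3  4  5  6
  l  1  0  1  2  3  4  5
  r  2  1  1  2  3  3  4
  f  3  2  2  2  2  3  4
  z  4  3  3  3  3  3  4
  h  5  4  4  4  4  4  3
The bottom-right entry gives D[5][6] = 3, so no sequence of fewer than 3 edits works. Backtracking through the table gives one optimal edit sequence (3 edits):
  lrfzh → lcrfzh (ins c @2)
  lcrfzh → lcufzh (sub r→u @3)
  lcufzh → lcufrh (sub z→r @5)
Edit distance = 3.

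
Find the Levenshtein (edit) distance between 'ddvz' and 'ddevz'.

Let D[i][j] be the edit distance between the first i characters of 'ddvz' and the first j characters of 'ddevz', with D[i][0] = i, D[0][j] = j, and D[i][j] = D[i-1][j-1] if the characters match, else 1 + min(D[i-1][j], D[i][j-1], D[i-1][j-1]). Filling the table (rows: prefixes of 'ddvz', columns: prefixes of 'ddevz'):
     ε  d  d  e  v  z
  ε  0  1  2  3  4  5
  d  1  0  1  2  3  4
  d  2  1  0  1  2  3
  v  3  2  1  1  1  2
  z  4  3  2  2  2  1
The bottom-right entry gives D[4][5] = 1, so no sequence of fewer than 1 edit works. Backtracking through the table gives one optimal edit sequence (1 edit):
  ddvz → ddevz (ins e @3)
Edit distance = 1.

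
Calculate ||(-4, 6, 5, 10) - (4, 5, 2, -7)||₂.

√(Σ(x_i - y_i)²) = √((-4 - 4)² + (6 - 5)² + (5 - 2)² + (10 - (-7))²)
= √((-8)² + 1² + 3² + 17²) = √(64 + 1 + 9 + 289) = √363 ≈ 19.0526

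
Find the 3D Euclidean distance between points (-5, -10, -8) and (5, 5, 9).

√(Σ(x_i - y_i)²) = √((-5 - 5)² + (-10 - 5)² + (-8 - 9)²)
= √((-10)² + (-15)² + (-17)²) = √(100 + 225 + 289) = √614 ≈ 24.779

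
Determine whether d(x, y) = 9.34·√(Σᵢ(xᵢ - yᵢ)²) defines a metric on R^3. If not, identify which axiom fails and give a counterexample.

Yes. The L2 (Euclidean) norm induces a metric on R^3, and multiplying a metric by a positive constant 9.34 > 0 preserves all four axioms: non-negativity (9.34·||x-y|| ≥ 0), identity (9.34·||x-y|| = 0 ⟺ ||x-y|| = 0 ⟺ x = y), symmetry (||x-y|| = ||y-x||), and the triangle inequality (9.34·||x-z|| ≤ 9.34·||x-y|| + 9.34·||y-z||). So d is a metric.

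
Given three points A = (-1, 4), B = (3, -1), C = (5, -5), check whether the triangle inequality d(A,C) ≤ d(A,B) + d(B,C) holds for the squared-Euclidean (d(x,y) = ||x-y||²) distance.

d(A,B) = 4² + 5² = 41, d(B,C) = 2² + 4² = 20, d(A,C) = 6² + 9² = 117.
d(A,C) = 117 > 41 + 20 = 61. Triangle inequality is VIOLATED. (Squared-Euclidean is not a metric — this is a counterexample.)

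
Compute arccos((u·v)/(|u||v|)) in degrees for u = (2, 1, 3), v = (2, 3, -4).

With u = (2, 1, 3), v = (2, 3, -4):
u·v = 2·2 + 1·3 + 3·(-4) = 4 + 3 + (-12) = -5.
|u| = √(2² + 1² + 3²) = √14, |v| = √(2² + 3² + (-4)²) = √29, so |u||v| = √(14·29) = √406.
cos θ = (u·v)/(|u||v|) = -5/√406 ≈ -0.248146
θ = arccos(-0.248146) ≈ 104.37°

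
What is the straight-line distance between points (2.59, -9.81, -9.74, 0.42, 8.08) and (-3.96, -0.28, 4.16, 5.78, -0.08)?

√(Σ(x_i - y_i)²) = √((2.59 - (-3.96))² + (-9.81 - (-0.28))² + (-9.74 - 4.16)² + (0.42 - 5.78)² + (8.08 - (-0.08))²)
= √(6.55² + (-9.53)² + (-13.9)² + (-5.36)² + 8.16²) = √(42.9025 + 90.8209 + 193.21 + 28.7296 + 66.5856) = √422.2486 ≈ 20.5487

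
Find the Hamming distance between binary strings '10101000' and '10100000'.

Differing positions: 5. Hamming distance = 1.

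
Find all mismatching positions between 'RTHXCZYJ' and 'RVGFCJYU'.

Differing positions: 2, 3, 4, 6, 8. Hamming distance = 5.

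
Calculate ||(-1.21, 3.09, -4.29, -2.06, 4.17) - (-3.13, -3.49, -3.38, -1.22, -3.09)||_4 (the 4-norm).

(Σ|x_i - y_i|^4)^(1/4) = (|-1.21 - (-3.13)|^4 + |3.09 - (-3.49)|^4 + |-4.29 - (-3.38)|^4 + |-2.06 - (-1.22)|^4 + |4.17 - (-3.09)|^4)^(1/4)
= (1.92^4 + 6.58^4 + 0.91^4 + 0.84^4 + 7.26^4)^(1/4) ≈ (13.5895 + 1874.5783 + 0.6857 + 0.4979 + 2778.0911)^(1/4) = (4667.4425)^(1/4) ≈ 8.2655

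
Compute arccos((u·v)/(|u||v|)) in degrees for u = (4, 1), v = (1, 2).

With u = (4, 1), v = (1, 2):
u·v = 4·1 + 1·2 = 4 + 2 = 6.
|u| = √(4² + 1²) = √17, |v| = √(1² + 2²) = √5, so |u||v| = √(17·5) = √85.
cos θ = (u·v)/(|u||v|) = 6/√85 ≈ 0.650791
θ = arccos(0.650791) ≈ 49.4°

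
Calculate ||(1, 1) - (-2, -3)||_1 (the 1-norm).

Σ|x_i - y_i| = |1 - (-2)| + |1 - (-3)| = 3 + 4 = 7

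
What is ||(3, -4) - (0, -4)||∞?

max(|x_i - y_i|) = max(|3 - 0|, |-4 - (-4)|) = max(3, 0) = 3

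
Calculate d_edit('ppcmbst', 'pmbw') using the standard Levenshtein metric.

Let D[i][j] be the edit distance between the first i characters of 'ppcmbst' and the first j characters of 'pmbw', with D[i][0] = i, D[0][j] = j, and D[i][j] = D[i-1][j-1] if the characters match, else 1 + min(D[i-1][j], D[i][j-1], D[i-1][j-1]). Filling the table (rows: prefixes of 'ppcmbst', columns: prefixes of 'pmbw'):
     ε  p  m  b  w
  ε  0  1  2  3  4
  p  1  0  1  2  3
  p  2  1  1  2  3
  c  3  2  2  2  3
  m  4  3  2  3  3
  b  5  4  3  2  3
  s  6  5  4  3  3
  t  7  6  5  4  4
The bottom-right entry gives D[7][4] = 4, so no sequence of fewer than 4 edits works. Backtracking through the table gives one optimal edit sequence (4 edits):
  ppcmbst → pcmbst (del p @1)
  pcmbst → pmbst (del c @2)
  pmbst → pmbt (del s @4)
  pmbt → pmbw (sub t→w @4)
Edit distance = 4.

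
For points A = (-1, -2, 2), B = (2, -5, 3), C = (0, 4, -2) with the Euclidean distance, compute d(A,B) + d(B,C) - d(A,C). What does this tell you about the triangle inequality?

d(A,B) = √(3² + 3² + 1²) = √19 ≈ 4.3589, d(B,C) = √(2² + 9² + 5²) = √110 ≈ 10.4881, d(A,C) = √(1² + 6² + 4²) = √53 ≈ 7.2801.
d(A,B) + d(B,C) - d(A,C) = 4.3589 + 10.4881 - 7.2801 = 14.847 - 7.2801 = 7.5669 (to 4 decimal places). This is ≥ 0, so the triangle inequality holds for these points.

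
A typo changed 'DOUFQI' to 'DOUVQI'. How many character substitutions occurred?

Differing positions: 4. Hamming distance = 1.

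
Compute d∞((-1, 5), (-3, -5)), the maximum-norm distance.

max(|x_i - y_i|) = max(|-1 - (-3)|, |5 - (-5)|) = max(2, 10) = 10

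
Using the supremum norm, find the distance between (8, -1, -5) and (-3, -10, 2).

max(|x_i - y_i|) = max(|8 - (-3)|, |-1 - (-10)|, |-5 - 2|) = max(11, 9, 7) = 11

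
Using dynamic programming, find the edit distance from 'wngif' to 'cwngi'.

Let D[i][j] be the edit distance between the first i characters of 'wngif' and the first j characters of 'cwngi', with D[i][0] = i, D[0][j] = j, and D[i][j] = D[i-1][j-1] if the characters match, else 1 + min(D[i-1][j], D[i][j-1], D[i-1][j-1]). Filling the table (rows: prefixes of 'wngif', columns: prefixes of 'cwngi'):
     ε  c  w  n  g  i
  ε  0  1  2  3  4  5
  w  1  1  1  2  3  4
  n  2  2  2  1  2  3
  g  3  3  3  2  1  2
  i  4  4  4  3  2  1
  f  5  5  5  4  3  2
The bottom-right entry gives D[5][5] = 2, so no sequence of fewer than 2 edits works. Backtracking through the table gives one optimal edit sequence (2 edits):
  wngif → cwngif (ins c @1)
  cwngif → cwngi (del f @6)
Edit distance = 2.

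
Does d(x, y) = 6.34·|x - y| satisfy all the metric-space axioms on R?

Yes. Since |x - y| is a metric on R and 6.34 > 0, the positive scalar multiple 6.34·|x - y| is also a metric: scaling by a positive constant preserves non-negativity, identity (d=0 ⟺ |x-y|=0 ⟺ x=y), symmetry, and the triangle inequality.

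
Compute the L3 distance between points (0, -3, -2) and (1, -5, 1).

(Σ|x_i - y_i|^3)^(1/3) = (|0 - 1|^3 + |-3 - (-5)|^3 + |-2 - 1|^3)^(1/3)
= (1^3 + 2^3 + 3^3)^(1/3) = (1 + 8 + 27)^(1/3) = (36)^(1/3) ≈ 3.3019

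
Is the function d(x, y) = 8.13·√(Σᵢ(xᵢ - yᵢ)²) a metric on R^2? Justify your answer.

Yes. The L2 (Euclidean) norm induces a metric on R^2, and multiplying a metric by a positive constant 8.13 > 0 preserves all four axioms: non-negativity (8.13·||x-y|| ≥ 0), identity (8.13·||x-y|| = 0 ⟺ ||x-y|| = 0 ⟺ x = y), symmetry (||x-y|| = ||y-x||), and the triangle inequality (8.13·||x-z|| ≤ 8.13·||x-y|| + 8.13·||y-z||). So d is a metric.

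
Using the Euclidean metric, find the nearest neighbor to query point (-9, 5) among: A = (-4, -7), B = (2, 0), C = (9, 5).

Distances: d(A) = 13, d(B) ≈ 12.083, d(C) = 18. Nearest: B = (2, 0) with distance 12.083.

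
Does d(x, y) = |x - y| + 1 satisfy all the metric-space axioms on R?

No. d fails identity of indiscernibles (specifically d(x,x) = 0): d(-5, -5) = |-5 - (-5)| + 1 = 0 + 1 = 1 ≠ 0.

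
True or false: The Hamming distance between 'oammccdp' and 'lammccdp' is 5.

Differing positions: 1. Hamming distance = 1, so the claim that d_H = 5 is false.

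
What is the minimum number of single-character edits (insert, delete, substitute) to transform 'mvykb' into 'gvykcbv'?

Let D[i][j] be the edit distance between the first i characters of 'mvykb' and the first j characters of 'gvykcbv', with D[i][0] = i, D[0][j] = j, and D[i][j] = D[i-1][j-1] if the characters match, else 1 + min(D[i-1][j], D[i][j-1], D[i-1][j-1]). Filling the table (rows: prefixes of 'mvykb', columns: prefixes of 'gvykcbv'):
     ε  g  v  y  k  c  b  v
  ε  0  1  2  3  4  5  6  7
  m  1  1  2  3  4  5  6  7
  v  2  2  1  2  3  4  5  6
  y  3  3  2  1  2  3  4  5
  k  4  4  3  2  1  2  3  4
  b  5  5  4  3  2  2  2  3
The bottom-right entry gives D[5][7] = 3, so no sequence of fewer than 3 edits works. Backtracking through the table gives one optimal edit sequence (3 edits):
  mvykb → gvykb (sub m→g @1)
  gvykb → gvykcb (ins c @5)
  gvykcb → gvykcbv (ins v @7)
Edit distance = 3.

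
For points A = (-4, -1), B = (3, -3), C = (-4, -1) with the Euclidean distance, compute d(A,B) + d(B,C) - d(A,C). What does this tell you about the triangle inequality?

d(A,B) = √(7² + 2²) = √53 ≈ 7.2801, d(B,C) = √(7² + 2²) = √53 ≈ 7.2801, d(A,C) = √(0² + 0²) = √0 = 0.
d(A,B) + d(B,C) - d(A,C) = 7.2801 + 7.2801 - 0 = 14.5602 - 0 = 14.5602 (to 4 decimal places). This is ≥ 0, so the triangle inequality holds for these points.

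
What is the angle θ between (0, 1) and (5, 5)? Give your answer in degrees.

With u = (0, 1), v = (5, 5):
u·v = 0·5 + 1·5 = 0 + 5 = 5.
|u| = √(0² + 1²) = √1, |v| = √(5² + 5²) = √50, so |u||v| = √(1·50) = √50.
cos θ = (u·v)/(|u||v|) = 5/√50 ≈ 0.707107
θ = arccos(0.707107) ≈ 45°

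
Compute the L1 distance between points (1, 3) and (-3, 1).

Σ|x_i - y_i| = |1 - (-3)| + |3 - 1| = 4 + 2 = 6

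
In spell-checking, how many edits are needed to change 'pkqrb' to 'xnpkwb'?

Let D[i][j] be the edit distance between the first i characters of 'pkqrb' and the first j characters of 'xnpkwb', with D[i][0] = i, D[0][j] = j, and D[i][j] = D[i-1][j-1] if the characters match, else 1 + min(D[i-1][j], D[i][j-1], D[i-1][j-1]). Filling the table (rows: prefixes of 'pkqrb', columns: prefixes of 'xnpkwb'):
     ε  x  n  p  k  w  b
  ε  0  1  2  3  4  5  6
  p  1  1  2  2  3  4  5
  k  2  2  2  3  2  3  4
  q  3  3  3  3  3  3  4
  r  4  4  4  4  4  4  4
  b  5  5  5  5  5  5  4
The bottom-right entry gives D[5][6] = 4, so no sequence of fewer than 4 edits works. Backtracking through the table gives one optimal edit sequence (4 edits):
  pkqrb → xpkqrb (ins x @1)
  xpkqrb → xnpkqrb (ins n @2)
  xnpkqrb → xnpkrb (del q @5)
  xnpkrb → xnpkwb (sub r→w @5)
Edit distance = 4.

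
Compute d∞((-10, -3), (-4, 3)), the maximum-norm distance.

max(|x_i - y_i|) = max(|-10 - (-4)|, |-3 - 3|) = max(6, 6) = 6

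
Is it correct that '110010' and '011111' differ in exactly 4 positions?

Differing positions: 1, 3, 4, 6. Hamming distance = 4, so the claim is true.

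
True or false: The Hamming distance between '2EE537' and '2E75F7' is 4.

Differing positions: 3, 5. Hamming distance = 2, so the claim that d_H = 4 is false.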